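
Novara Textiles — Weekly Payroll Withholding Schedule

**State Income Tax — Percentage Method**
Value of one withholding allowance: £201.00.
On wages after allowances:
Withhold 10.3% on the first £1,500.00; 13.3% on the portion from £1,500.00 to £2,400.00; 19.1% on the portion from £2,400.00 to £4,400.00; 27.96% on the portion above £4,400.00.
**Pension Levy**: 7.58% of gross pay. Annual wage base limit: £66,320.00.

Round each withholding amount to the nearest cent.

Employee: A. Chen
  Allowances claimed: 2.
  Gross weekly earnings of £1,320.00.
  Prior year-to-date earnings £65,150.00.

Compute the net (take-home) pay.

State Income Tax: taxable = £1,320.00 − 2×£201.00 = £918.00
  10.3% × £918.00 = £94.55
Pension Levy: cap £66,320.00 − YTD £65,150.00 = £1,170.00 subject; 7.58% × £1,170.00 = £88.69
Total withheld: £94.55 + £88.69 = £183.24
Net pay: £1,320.00 − £183.24 = £1,136.76

£1,136.76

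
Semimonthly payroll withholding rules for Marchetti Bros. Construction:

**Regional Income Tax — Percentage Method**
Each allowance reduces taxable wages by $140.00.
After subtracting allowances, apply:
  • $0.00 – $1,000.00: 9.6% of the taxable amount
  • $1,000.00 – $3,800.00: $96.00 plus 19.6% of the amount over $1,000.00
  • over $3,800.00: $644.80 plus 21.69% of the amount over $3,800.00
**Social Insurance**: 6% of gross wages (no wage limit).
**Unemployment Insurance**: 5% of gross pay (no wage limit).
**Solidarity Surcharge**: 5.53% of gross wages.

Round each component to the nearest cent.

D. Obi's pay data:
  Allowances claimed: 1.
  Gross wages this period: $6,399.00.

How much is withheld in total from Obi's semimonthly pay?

$2,235.91

Regional Income Tax: taxable = $6,399.00 − 1×$140.00 = $6,259.00
  $644.80 + 21.69% × ($6,259.00 − $3,800.00) = $644.80 + 21.69% × $2,459.00 = $1,178.16
Social Insurance: 6% × $6,399.00 = $383.94
Unemployment Insurance: 5% × $6,399.00 = $319.95
Solidarity Surcharge: 5.53% × $6,399.00 = $353.86
Total: $1,178.16 + $383.94 + $319.95 + $353.86 = $2,235.91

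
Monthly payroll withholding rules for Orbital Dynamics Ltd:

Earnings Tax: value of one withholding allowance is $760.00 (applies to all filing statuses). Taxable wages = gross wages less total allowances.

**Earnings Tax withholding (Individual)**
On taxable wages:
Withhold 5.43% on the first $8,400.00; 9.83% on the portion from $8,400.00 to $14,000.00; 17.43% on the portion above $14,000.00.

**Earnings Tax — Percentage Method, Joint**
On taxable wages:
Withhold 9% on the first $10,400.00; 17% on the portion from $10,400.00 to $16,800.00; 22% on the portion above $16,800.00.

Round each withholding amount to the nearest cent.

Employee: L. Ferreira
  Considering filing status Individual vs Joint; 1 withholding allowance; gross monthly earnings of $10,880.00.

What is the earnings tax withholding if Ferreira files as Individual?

Earnings Tax (Individual): taxable = $10,880.00 − 1×$760.00 = $10,120.00
  $456.12 + 9.83% × ($10,120.00 − $8,400.00) = $456.12 + 9.83% × $1,720.00 = $625.20

$625.20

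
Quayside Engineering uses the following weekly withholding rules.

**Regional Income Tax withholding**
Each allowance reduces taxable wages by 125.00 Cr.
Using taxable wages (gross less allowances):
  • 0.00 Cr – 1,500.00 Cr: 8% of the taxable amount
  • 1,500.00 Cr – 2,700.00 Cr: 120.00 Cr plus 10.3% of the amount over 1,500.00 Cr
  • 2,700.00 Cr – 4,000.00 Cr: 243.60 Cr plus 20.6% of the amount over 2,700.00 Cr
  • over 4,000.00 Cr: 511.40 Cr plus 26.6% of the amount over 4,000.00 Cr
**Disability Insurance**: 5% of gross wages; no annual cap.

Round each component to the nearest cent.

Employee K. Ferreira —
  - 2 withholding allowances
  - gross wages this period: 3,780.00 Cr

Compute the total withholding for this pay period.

Regional Income Tax: taxable = 3,780.00 Cr − 2×125.00 Cr = 3,530.00 Cr
  243.60 Cr + 20.6% × (3,530.00 Cr − 2,700.00 Cr) = 243.60 Cr + 20.6% × 830.00 Cr = 414.58 Cr
Disability Insurance: 5% × 3,780.00 Cr = 189.00 Cr
Total: 414.58 Cr + 189.00 Cr = 603.58 Cr

603.58 Cr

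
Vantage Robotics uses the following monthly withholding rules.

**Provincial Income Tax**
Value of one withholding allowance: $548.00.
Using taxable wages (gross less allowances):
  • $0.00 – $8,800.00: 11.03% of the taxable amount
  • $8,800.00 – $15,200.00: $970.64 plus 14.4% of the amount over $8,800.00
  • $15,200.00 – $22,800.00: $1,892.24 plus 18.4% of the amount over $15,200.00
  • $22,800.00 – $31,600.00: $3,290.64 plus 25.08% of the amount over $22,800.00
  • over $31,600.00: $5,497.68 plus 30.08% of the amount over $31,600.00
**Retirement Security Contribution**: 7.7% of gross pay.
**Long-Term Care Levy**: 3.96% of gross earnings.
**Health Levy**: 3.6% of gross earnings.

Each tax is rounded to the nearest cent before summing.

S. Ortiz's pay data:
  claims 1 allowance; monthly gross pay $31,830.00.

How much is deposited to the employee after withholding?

Provincial Income Tax: taxable = $31,830.00 − 1×$548.00 = $31,282.00
  $3,290.64 + 25.08% × ($31,282.00 − $22,800.00) = $3,290.64 + 25.08% × $8,482.00 = $5,417.93
Retirement Security Contribution: 7.7% × $31,830.00 = $2,450.91
Long-Term Care Levy: 3.96% × $31,830.00 = $1,260.47
Health Levy: 3.6% × $31,830.00 = $1,145.88
Total withheld: $5,417.93 + $2,450.91 + $1,260.47 + $1,145.88 = $10,275.19
Net pay: $31,830.00 − $10,275.19 = $21,554.81

$21,554.81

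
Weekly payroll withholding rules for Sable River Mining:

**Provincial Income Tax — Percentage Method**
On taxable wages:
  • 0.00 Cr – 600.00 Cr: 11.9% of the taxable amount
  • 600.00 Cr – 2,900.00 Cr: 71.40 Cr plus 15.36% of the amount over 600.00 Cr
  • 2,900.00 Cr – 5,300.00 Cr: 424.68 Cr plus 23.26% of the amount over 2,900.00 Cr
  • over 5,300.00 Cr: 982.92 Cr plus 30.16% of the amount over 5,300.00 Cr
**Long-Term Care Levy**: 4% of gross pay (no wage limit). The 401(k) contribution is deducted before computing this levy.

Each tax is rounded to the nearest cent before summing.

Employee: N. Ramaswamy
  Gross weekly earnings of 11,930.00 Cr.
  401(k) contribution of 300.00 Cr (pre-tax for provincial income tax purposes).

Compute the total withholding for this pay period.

Provincial Income Tax: taxable = 11,930.00 Cr − 300.00 Cr = 11,630.00 Cr
  982.92 Cr + 30.16% × (11,630.00 Cr − 5,300.00 Cr) = 982.92 Cr + 30.16% × 6,330.00 Cr = 2,892.05 Cr
Long-Term Care Levy: 4% × 11,630.00 Cr = 465.20 Cr
Total: 2,892.05 Cr + 465.20 Cr = 3,357.25 Cr

3,357.25 Cr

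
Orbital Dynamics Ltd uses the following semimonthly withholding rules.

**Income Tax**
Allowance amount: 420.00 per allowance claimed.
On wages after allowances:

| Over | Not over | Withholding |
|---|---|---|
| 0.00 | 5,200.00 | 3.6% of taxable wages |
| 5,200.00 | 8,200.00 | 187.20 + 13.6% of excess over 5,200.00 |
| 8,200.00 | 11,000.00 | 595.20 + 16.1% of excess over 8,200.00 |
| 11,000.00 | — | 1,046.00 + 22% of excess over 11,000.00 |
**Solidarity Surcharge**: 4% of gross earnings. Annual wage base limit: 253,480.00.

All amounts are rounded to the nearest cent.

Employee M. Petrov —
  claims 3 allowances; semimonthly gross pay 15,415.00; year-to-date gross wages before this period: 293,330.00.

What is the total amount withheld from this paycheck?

1,740.10

Income Tax: taxable = 15,415.00 − 3×420.00 = 14,155.00
  1,046.00 + 22% × (14,155.00 − 11,000.00) = 1,046.00 + 22% × 3,155.00 = 1,740.10
Solidarity Surcharge: YTD 293,330.00 ≥ cap 253,480.00 → 0.00
Total: 1,740.10 + 0.00 = 1,740.10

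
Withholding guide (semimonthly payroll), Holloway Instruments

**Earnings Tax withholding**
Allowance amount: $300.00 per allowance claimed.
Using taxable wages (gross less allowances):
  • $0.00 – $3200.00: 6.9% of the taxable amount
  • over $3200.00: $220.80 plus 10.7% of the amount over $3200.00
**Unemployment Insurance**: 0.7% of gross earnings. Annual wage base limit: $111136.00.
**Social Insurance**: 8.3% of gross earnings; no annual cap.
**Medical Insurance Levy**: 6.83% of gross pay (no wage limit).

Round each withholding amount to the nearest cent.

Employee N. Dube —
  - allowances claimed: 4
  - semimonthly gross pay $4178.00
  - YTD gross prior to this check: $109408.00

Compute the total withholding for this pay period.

Earnings Tax: taxable = $4178.00 − 4×$300.00 = $2978.00
  6.9% × $2978.00 = $205.48
Unemployment Insurance: cap $111136.00 − YTD $109408.00 = $1728.00 subject; 0.7% × $1728.00 = $12.10
Social Insurance: 8.3% × $4178.00 = $346.77
Medical Insurance Levy: 6.83% × $4178.00 = $285.36
Total: $205.48 + $12.10 + $346.77 + $285.36 = $849.71

$849.71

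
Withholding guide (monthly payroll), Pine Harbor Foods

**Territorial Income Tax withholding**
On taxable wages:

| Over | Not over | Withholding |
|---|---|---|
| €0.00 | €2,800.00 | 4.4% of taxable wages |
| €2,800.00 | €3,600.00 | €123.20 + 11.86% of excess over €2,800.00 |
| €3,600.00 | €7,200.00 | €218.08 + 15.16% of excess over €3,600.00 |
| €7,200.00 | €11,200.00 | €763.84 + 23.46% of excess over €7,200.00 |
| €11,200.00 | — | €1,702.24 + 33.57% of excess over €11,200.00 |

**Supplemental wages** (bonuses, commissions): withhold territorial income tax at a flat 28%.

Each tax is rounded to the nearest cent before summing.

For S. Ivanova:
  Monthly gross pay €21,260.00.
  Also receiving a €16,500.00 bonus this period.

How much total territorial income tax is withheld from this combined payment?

€9,699.38

Territorial Income Tax: taxable = €21,260.00
  €1,702.24 + 33.57% × (€21,260.00 − €11,200.00) = €1,702.24 + 33.57% × €10,060.00 = €5,079.38
Supplemental (28% flat on bonus): 28% × €16,500.00 = €4,620.00
Total territorial income tax: €5,079.38 + €4,620.00 = €9,699.38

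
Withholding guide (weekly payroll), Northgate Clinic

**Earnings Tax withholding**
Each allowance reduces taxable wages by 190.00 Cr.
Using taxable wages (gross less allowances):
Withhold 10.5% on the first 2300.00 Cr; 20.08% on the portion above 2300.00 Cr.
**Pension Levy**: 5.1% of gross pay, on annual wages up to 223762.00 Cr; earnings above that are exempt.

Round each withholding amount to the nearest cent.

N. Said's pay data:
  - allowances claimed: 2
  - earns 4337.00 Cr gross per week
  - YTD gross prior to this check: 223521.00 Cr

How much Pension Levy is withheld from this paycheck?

12.29 Cr

Pension Levy: cap 223762.00 Cr − YTD 223521.00 Cr = 241.00 Cr subject; 5.1% × 241.00 Cr = 12.29 Cr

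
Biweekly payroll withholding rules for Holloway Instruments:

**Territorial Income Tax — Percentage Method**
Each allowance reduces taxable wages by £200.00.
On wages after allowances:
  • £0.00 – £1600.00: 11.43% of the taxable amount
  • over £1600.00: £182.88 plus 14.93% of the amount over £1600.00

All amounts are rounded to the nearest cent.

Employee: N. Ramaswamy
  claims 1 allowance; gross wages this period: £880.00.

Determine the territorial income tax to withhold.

Territorial Income Tax: taxable = £880.00 − 1×£200.00 = £680.00
  11.43% × £680.00 = £77.72

£77.72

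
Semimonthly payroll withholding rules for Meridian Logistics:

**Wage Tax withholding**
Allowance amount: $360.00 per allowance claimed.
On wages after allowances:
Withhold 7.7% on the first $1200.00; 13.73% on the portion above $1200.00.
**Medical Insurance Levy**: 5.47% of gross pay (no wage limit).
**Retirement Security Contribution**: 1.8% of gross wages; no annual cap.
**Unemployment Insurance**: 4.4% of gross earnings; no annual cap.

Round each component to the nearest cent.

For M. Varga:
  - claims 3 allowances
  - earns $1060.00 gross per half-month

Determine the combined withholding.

Wage Tax: taxable = $1060.00 − 3×$360.00 = $-20.00
  Taxable ≤ 0 → $0.00
Medical Insurance Levy: 5.47% × $1060.00 = $57.98
Retirement Security Contribution: 1.8% × $1060.00 = $19.08
Unemployment Insurance: 4.4% × $1060.00 = $46.64
Total: $0.00 + $57.98 + $19.08 + $46.64 = $123.70

$123.70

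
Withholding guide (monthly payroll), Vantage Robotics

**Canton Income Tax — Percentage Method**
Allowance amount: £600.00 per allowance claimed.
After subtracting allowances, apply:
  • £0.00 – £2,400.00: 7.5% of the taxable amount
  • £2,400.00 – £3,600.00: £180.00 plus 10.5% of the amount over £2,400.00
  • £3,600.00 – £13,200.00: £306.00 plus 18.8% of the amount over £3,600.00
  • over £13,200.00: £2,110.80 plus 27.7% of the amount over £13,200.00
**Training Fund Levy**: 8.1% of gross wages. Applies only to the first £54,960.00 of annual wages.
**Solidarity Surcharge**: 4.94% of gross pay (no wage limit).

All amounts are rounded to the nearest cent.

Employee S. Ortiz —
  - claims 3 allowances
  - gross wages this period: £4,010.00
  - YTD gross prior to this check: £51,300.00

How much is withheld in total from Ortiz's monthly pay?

£660.30

Canton Income Tax: taxable = £4,010.00 − 3×£600.00 = £2,210.00
  7.5% × £2,210.00 = £165.75
Training Fund Levy: cap £54,960.00 − YTD £51,300.00 = £3,660.00 subject; 8.1% × £3,660.00 = £296.46
Solidarity Surcharge: 4.94% × £4,010.00 = £198.09
Total: £165.75 + £296.46 + £198.09 = £660.30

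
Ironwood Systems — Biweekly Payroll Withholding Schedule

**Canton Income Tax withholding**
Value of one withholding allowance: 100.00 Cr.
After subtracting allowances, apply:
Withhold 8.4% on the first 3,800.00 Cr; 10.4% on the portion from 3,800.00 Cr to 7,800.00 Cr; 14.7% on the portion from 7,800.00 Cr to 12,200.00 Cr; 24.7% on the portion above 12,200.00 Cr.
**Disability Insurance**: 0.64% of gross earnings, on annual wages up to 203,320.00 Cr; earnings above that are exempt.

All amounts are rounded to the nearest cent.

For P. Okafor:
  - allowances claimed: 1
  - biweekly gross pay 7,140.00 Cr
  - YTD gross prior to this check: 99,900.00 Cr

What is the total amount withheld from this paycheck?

Canton Income Tax: taxable = 7,140.00 Cr − 1×100.00 Cr = 7,040.00 Cr
  319.20 Cr + 10.4% × (7,040.00 Cr − 3,800.00 Cr) = 319.20 Cr + 10.4% × 3,240.00 Cr = 656.16 Cr
Disability Insurance: 0.64% × 7,140.00 Cr = 45.70 Cr
Total: 656.16 Cr + 45.70 Cr = 701.86 Cr

701.86 Cr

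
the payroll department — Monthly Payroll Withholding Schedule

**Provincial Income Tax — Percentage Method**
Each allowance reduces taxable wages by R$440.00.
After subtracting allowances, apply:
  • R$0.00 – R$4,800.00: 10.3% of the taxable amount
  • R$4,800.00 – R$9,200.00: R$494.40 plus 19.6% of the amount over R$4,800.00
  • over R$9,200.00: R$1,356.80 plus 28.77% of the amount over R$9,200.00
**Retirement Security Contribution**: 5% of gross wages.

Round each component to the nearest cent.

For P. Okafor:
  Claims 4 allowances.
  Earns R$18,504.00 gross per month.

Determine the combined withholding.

R$4,452.41

Provincial Income Tax: taxable = R$18,504.00 − 4×R$440.00 = R$16,744.00
  R$1,356.80 + 28.77% × (R$16,744.00 − R$9,200.00) = R$1,356.80 + 28.77% × R$7,544.00 = R$3,527.21
Retirement Security Contribution: 5% × R$18,504.00 = R$925.20
Total: R$3,527.21 + R$925.20 = R$4,452.41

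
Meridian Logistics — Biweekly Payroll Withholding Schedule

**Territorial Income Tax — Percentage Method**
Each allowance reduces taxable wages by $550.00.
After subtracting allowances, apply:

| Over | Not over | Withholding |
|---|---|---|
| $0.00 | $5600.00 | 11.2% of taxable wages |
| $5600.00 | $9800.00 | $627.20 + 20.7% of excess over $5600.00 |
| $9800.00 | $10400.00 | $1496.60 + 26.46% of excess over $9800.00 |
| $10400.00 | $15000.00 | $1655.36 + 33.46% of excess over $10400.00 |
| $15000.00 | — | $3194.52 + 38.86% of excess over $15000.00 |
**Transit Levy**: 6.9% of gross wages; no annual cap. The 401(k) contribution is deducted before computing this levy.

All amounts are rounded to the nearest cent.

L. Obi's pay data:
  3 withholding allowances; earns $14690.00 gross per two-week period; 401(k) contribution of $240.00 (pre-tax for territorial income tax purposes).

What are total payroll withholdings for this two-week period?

Territorial Income Tax: taxable = $14690.00 − $240.00 − 3×$550.00 = $12800.00
  $1655.36 + 33.46% × ($12800.00 − $10400.00) = $1655.36 + 33.46% × $2400.00 = $2458.40
Transit Levy: 6.9% × $14450.00 = $997.05
Total: $2458.40 + $997.05 = $3455.45

$3455.45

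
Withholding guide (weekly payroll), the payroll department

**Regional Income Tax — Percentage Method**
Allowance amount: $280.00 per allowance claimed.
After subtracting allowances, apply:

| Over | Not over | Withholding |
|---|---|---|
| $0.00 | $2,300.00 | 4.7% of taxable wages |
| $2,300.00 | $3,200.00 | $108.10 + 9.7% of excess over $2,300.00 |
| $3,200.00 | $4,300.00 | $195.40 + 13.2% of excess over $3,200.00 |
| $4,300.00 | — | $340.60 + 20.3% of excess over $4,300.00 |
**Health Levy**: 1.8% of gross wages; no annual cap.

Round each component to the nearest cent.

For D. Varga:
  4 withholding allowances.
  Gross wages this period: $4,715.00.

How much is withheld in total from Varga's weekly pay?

Regional Income Tax: taxable = $4,715.00 − 4×$280.00 = $3,595.00
  $195.40 + 13.2% × ($3,595.00 − $3,200.00) = $195.40 + 13.2% × $395.00 = $247.54
Health Levy: 1.8% × $4,715.00 = $84.87
Total: $247.54 + $84.87 = $332.41

$332.41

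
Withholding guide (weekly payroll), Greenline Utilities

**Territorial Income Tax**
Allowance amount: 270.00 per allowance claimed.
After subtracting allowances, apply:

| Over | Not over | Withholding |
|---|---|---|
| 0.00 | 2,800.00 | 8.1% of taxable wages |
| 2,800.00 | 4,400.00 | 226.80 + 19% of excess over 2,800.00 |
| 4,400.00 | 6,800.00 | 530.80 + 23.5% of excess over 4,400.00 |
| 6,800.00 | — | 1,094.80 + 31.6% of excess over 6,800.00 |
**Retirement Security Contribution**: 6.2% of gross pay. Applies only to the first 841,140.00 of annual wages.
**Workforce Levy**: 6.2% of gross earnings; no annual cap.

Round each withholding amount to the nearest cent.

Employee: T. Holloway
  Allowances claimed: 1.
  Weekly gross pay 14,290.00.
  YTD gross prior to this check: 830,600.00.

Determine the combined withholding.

4,915.78

Territorial Income Tax: taxable = 14,290.00 − 1×270.00 = 14,020.00
  1,094.80 + 31.6% × (14,020.00 − 6,800.00) = 1,094.80 + 31.6% × 7,220.00 = 3,376.32
Retirement Security Contribution: cap 841,140.00 − YTD 830,600.00 = 10,540.00 subject; 6.2% × 10,540.00 = 653.48
Workforce Levy: 6.2% × 14,290.00 = 885.98
Total: 3,376.32 + 653.48 + 885.98 = 4,915.78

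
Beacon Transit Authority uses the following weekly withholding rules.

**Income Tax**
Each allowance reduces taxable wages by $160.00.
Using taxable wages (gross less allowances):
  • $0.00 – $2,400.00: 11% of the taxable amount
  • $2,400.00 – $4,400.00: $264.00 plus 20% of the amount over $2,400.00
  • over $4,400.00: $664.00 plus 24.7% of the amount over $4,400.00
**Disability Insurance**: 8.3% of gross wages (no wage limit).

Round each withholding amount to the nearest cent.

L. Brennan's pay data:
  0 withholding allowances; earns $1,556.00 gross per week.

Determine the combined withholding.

Income Tax: taxable = $1,556.00
  11% × $1,556.00 = $171.16
Disability Insurance: 8.3% × $1,556.00 = $129.15
Total: $171.16 + $129.15 = $300.31

$300.31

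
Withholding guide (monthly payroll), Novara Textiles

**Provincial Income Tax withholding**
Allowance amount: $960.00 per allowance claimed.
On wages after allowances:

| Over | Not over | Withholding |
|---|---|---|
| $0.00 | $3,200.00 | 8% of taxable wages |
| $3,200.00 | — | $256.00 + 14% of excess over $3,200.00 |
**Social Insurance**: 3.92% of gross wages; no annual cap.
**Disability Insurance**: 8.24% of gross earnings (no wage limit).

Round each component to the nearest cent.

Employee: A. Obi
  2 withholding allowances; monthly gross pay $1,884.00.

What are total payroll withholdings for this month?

Provincial Income Tax: taxable = $1,884.00 − 2×$960.00 = $-36.00
  Taxable ≤ 0 → $0.00
Social Insurance: 3.92% × $1,884.00 = $73.85
Disability Insurance: 8.24% × $1,884.00 = $155.24
Total: $0.00 + $73.85 + $155.24 = $229.09

$229.09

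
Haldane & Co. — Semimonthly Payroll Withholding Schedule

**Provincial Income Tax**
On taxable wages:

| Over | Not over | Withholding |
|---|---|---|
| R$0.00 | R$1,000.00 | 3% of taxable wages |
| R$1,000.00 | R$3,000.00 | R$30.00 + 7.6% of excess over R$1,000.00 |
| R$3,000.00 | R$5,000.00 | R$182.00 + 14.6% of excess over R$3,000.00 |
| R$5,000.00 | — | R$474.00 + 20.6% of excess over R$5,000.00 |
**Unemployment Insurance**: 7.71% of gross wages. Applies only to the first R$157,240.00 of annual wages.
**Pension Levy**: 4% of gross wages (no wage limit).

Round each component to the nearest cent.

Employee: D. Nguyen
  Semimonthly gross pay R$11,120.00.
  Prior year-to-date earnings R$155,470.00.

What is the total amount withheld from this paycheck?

R$2,315.99

Provincial Income Tax: taxable = R$11,120.00
  R$474.00 + 20.6% × (R$11,120.00 − R$5,000.00) = R$474.00 + 20.6% × R$6,120.00 = R$1,734.72
Unemployment Insurance: cap R$157,240.00 − YTD R$155,470.00 = R$1,770.00 subject; 7.71% × R$1,770.00 = R$136.47
Pension Levy: 4% × R$11,120.00 = R$444.80
Total: R$1,734.72 + R$136.47 + R$444.80 = R$2,315.99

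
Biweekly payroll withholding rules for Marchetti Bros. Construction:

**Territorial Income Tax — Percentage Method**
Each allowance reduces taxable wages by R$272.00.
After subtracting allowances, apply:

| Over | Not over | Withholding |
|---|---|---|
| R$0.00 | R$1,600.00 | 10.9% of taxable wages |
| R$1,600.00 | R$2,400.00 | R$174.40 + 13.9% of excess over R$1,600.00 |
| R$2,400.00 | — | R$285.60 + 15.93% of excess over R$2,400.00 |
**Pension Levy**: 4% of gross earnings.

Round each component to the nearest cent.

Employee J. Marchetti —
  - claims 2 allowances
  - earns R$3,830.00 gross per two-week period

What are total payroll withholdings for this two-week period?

R$579.94

Territorial Income Tax: taxable = R$3,830.00 − 2×R$272.00 = R$3,286.00
  R$285.60 + 15.93% × (R$3,286.00 − R$2,400.00) = R$285.60 + 15.93% × R$886.00 = R$426.74
Pension Levy: 4% × R$3,830.00 = R$153.20
Total: R$426.74 + R$153.20 = R$579.94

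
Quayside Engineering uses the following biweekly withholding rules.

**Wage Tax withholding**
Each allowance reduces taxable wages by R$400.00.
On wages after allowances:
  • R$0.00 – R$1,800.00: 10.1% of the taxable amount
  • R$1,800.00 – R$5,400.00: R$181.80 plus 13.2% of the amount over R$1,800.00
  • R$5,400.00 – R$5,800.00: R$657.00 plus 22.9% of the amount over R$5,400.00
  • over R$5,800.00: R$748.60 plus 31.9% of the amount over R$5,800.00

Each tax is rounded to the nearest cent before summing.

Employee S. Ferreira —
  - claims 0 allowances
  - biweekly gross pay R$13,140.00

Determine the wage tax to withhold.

R$3,090.06

Wage Tax: taxable = R$13,140.00
  R$748.60 + 31.9% × (R$13,140.00 − R$5,800.00) = R$748.60 + 31.9% × R$7,340.00 = R$3,090.06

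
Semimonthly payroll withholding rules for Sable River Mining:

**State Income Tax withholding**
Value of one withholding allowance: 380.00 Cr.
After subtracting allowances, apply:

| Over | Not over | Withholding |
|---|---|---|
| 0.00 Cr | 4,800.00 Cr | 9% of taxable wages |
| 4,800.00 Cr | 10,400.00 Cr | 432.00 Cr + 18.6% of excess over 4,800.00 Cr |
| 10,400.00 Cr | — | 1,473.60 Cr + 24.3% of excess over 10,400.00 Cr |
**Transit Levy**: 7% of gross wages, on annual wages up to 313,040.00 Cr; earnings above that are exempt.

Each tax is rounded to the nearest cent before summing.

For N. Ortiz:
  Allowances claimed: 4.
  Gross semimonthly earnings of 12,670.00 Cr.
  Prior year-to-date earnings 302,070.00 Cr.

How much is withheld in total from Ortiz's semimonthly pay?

2,423.75 Cr

State Income Tax: taxable = 12,670.00 Cr − 4×380.00 Cr = 11,150.00 Cr
  1,473.60 Cr + 24.3% × (11,150.00 Cr − 10,400.00 Cr) = 1,473.60 Cr + 24.3% × 750.00 Cr = 1,655.85 Cr
Transit Levy: cap 313,040.00 Cr − YTD 302,070.00 Cr = 10,970.00 Cr subject; 7% × 10,970.00 Cr = 767.90 Cr
Total: 1,655.85 Cr + 767.90 Cr = 2,423.75 Cr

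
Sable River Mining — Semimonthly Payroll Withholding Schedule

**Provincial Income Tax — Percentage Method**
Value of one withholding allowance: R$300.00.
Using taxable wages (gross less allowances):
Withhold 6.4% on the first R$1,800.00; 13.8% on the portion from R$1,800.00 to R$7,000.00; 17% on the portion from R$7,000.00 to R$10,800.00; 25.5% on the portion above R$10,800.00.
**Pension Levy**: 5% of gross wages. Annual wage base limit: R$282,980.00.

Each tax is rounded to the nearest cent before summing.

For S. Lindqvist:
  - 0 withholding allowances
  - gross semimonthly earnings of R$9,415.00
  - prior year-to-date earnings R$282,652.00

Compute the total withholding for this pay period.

R$1,259.75

Provincial Income Tax: taxable = R$9,415.00
  R$832.80 + 17% × (R$9,415.00 − R$7,000.00) = R$832.80 + 17% × R$2,415.00 = R$1,243.35
Pension Levy: cap R$282,980.00 − YTD R$282,652.00 = R$328.00 subject; 5% × R$328.00 = R$16.40
Total: R$1,243.35 + R$16.40 = R$1,259.75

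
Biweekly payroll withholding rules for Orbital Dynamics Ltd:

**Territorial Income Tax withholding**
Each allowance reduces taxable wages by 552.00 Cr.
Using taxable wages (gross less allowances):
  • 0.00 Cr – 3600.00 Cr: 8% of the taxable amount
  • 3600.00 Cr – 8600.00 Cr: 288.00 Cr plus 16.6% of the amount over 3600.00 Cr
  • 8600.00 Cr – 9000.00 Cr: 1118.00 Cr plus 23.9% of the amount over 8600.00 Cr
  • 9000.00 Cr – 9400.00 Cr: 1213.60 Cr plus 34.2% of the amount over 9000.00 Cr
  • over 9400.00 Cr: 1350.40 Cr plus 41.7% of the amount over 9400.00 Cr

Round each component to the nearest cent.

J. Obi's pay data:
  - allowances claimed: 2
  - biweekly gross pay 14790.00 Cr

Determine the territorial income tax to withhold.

Territorial Income Tax: taxable = 14790.00 Cr − 2×552.00 Cr = 13686.00 Cr
  1350.40 Cr + 41.7% × (13686.00 Cr − 9400.00 Cr) = 1350.40 Cr + 41.7% × 4286.00 Cr = 3137.66 Cr

3137.66 Cr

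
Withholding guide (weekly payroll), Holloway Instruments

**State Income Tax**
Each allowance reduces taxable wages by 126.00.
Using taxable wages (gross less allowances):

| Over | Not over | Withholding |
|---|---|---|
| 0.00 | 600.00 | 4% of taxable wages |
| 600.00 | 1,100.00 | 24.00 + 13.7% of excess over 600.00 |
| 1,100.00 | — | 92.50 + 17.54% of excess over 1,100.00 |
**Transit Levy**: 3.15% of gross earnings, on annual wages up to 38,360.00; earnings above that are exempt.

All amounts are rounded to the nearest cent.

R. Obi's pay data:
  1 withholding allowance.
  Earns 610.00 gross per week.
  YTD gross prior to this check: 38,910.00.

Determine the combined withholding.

19.36

State Income Tax: taxable = 610.00 − 1×126.00 = 484.00
  4% × 484.00 = 19.36
Transit Levy: YTD 38,910.00 ≥ cap 38,360.00 → 0.00
Total: 19.36 + 0.00 = 19.36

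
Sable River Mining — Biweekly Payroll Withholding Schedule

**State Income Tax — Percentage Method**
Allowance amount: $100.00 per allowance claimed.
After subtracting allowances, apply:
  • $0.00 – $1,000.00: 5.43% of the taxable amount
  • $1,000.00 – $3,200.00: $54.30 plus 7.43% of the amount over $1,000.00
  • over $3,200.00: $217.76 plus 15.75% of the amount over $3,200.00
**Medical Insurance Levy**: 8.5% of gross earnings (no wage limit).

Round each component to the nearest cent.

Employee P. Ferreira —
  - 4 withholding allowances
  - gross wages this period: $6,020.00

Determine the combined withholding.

State Income Tax: taxable = $6,020.00 − 4×$100.00 = $5,620.00
  $217.76 + 15.75% × ($5,620.00 − $3,200.00) = $217.76 + 15.75% × $2,420.00 = $598.91
Medical Insurance Levy: 8.5% × $6,020.00 = $511.70
Total: $598.91 + $511.70 = $1,110.61

$1,110.61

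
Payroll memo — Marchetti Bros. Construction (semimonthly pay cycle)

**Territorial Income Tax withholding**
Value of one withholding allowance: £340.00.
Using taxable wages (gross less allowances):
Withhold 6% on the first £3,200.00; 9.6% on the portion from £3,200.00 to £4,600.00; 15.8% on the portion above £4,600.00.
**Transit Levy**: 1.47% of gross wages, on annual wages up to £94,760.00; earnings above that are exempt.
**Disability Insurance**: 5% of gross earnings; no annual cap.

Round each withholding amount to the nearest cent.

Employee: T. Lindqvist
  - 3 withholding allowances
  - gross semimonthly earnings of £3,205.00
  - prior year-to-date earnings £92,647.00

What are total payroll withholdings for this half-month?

Territorial Income Tax: taxable = £3,205.00 − 3×£340.00 = £2,185.00
  6% × £2,185.00 = £131.10
Transit Levy: cap £94,760.00 − YTD £92,647.00 = £2,113.00 subject; 1.47% × £2,113.00 = £31.06
Disability Insurance: 5% × £3,205.00 = £160.25
Total: £131.10 + £31.06 + £160.25 = £322.41

£322.41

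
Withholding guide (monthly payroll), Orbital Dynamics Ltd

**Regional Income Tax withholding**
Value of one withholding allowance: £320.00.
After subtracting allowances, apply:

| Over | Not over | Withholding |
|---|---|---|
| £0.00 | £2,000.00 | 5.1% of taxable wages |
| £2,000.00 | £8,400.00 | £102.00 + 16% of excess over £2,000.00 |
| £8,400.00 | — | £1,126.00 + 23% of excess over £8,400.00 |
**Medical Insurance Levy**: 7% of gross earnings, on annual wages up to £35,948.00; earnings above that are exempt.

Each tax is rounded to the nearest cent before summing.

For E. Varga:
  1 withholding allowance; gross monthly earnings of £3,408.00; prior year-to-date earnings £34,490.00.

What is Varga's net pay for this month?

£3,029.86

Regional Income Tax: taxable = £3,408.00 − 1×£320.00 = £3,088.00
  £102.00 + 16% × (£3,088.00 − £2,000.00) = £102.00 + 16% × £1,088.00 = £276.08
Medical Insurance Levy: cap £35,948.00 − YTD £34,490.00 = £1,458.00 subject; 7% × £1,458.00 = £102.06
Total withheld: £276.08 + £102.06 = £378.14
Net pay: £3,408.00 − £378.14 = £3,029.86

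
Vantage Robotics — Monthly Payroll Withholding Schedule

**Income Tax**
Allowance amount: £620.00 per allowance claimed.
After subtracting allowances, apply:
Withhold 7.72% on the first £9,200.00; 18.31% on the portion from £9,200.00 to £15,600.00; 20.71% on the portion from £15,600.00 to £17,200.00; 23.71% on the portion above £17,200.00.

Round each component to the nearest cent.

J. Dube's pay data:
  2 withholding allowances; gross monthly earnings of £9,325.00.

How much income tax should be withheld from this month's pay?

Income Tax: taxable = £9,325.00 − 2×£620.00 = £8,085.00
  7.72% × £8,085.00 = £624.16

£624.16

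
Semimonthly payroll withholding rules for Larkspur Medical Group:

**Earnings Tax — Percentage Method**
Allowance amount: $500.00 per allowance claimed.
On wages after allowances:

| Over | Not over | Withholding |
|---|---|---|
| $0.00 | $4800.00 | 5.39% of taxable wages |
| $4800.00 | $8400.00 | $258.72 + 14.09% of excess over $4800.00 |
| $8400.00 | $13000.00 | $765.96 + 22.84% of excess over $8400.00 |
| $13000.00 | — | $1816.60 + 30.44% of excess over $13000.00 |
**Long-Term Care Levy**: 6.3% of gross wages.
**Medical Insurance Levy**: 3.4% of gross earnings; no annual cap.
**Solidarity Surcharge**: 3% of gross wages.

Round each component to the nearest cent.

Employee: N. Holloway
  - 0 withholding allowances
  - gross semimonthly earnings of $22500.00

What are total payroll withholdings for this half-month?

$7565.90

Earnings Tax: taxable = $22500.00
  $1816.60 + 30.44% × ($22500.00 − $13000.00) = $1816.60 + 30.44% × $9500.00 = $4708.40
Long-Term Care Levy: 6.3% × $22500.00 = $1417.50
Medical Insurance Levy: 3.4% × $22500.00 = $765.00
Solidarity Surcharge: 3% × $22500.00 = $675.00
Total: $4708.40 + $1417.50 + $765.00 + $675.00 = $7565.90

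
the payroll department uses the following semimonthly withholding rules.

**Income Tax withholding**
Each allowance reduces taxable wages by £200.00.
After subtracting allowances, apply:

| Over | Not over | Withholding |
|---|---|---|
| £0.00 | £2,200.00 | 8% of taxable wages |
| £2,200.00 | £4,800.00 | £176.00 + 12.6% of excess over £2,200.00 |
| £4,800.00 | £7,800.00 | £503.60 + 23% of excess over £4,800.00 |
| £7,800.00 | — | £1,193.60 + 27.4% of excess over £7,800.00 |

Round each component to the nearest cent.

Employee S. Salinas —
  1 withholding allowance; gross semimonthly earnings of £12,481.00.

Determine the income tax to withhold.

£2,421.39

Income Tax: taxable = £12,481.00 − 1×£200.00 = £12,281.00
  £1,193.60 + 27.4% × (£12,281.00 − £7,800.00) = £1,193.60 + 27.4% × £4,481.00 = £2,421.39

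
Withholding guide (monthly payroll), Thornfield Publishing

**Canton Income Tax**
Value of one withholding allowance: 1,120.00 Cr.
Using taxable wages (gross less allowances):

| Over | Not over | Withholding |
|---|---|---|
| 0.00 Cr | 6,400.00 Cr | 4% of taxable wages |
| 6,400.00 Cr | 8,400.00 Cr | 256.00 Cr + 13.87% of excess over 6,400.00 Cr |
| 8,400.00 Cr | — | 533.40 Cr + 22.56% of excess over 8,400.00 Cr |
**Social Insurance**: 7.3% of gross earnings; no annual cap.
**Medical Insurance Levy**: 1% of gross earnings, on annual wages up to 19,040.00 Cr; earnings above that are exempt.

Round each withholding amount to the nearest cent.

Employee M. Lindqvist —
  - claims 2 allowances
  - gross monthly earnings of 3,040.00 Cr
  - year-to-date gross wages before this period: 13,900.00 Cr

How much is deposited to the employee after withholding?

Canton Income Tax: taxable = 3,040.00 Cr − 2×1,120.00 Cr = 800.00 Cr
  4% × 800.00 Cr = 32.00 Cr
Social Insurance: 7.3% × 3,040.00 Cr = 221.92 Cr
Medical Insurance Levy: 1% × 3,040.00 Cr = 30.40 Cr
Total withheld: 32.00 Cr + 221.92 Cr + 30.40 Cr = 284.32 Cr
Net pay: 3,040.00 Cr − 284.32 Cr = 2,755.68 Cr

2,755.68 Cr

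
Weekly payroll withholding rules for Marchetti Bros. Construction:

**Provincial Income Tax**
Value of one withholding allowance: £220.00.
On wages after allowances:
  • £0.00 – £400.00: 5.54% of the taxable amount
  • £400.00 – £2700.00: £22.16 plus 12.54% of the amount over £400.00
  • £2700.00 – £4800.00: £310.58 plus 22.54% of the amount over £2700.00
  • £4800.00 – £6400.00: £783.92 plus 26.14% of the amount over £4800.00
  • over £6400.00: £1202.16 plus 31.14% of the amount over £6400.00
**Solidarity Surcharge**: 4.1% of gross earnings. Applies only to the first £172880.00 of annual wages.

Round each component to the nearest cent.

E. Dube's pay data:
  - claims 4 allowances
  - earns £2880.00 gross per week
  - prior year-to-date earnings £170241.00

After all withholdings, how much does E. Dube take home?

Provincial Income Tax: taxable = £2880.00 − 4×£220.00 = £2000.00
  £22.16 + 12.54% × (£2000.00 − £400.00) = £22.16 + 12.54% × £1600.00 = £222.80
Solidarity Surcharge: cap £172880.00 − YTD £170241.00 = £2639.00 subject; 4.1% × £2639.00 = £108.20
Total withheld: £222.80 + £108.20 = £331.00
Net pay: £2880.00 − £331.00 = £2549.00

£2549.00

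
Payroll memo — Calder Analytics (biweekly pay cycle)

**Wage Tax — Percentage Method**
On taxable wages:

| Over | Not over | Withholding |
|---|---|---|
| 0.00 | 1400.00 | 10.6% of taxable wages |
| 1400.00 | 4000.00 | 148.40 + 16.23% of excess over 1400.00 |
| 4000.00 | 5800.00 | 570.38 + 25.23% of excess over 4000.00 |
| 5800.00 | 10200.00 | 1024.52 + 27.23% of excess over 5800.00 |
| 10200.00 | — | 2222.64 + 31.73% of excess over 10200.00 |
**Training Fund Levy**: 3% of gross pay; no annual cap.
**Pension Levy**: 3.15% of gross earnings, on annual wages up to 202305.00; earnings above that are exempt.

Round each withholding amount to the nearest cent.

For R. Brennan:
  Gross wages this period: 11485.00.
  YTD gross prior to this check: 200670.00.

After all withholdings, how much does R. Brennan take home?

Wage Tax: taxable = 11485.00
  2222.64 + 31.73% × (11485.00 − 10200.00) = 2222.64 + 31.73% × 1285.00 = 2630.37
Training Fund Levy: 3% × 11485.00 = 344.55
Pension Levy: cap 202305.00 − YTD 200670.00 = 1635.00 subject; 3.15% × 1635.00 = 51.50
Total withheld: 2630.37 + 344.55 + 51.50 = 3026.42
Net pay: 11485.00 − 3026.42 = 8458.58

8458.58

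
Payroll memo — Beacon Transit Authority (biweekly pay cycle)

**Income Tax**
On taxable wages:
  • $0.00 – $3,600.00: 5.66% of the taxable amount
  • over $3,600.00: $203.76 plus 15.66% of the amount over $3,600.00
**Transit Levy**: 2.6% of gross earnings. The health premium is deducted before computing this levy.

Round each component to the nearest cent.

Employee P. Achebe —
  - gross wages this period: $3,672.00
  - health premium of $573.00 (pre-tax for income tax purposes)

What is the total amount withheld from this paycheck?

$255.97

Income Tax: taxable = $3,672.00 − $573.00 = $3,099.00
  5.66% × $3,099.00 = $175.40
Transit Levy: 2.6% × $3,099.00 = $80.57
Total: $175.40 + $80.57 = $255.97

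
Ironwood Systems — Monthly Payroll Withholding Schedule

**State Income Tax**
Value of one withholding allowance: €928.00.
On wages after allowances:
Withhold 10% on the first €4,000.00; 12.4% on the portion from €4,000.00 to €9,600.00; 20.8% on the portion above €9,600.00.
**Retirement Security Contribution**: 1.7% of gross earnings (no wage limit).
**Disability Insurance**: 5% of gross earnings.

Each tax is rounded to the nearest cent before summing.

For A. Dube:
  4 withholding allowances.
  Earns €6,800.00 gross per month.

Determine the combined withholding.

State Income Tax: taxable = €6,800.00 − 4×€928.00 = €3,088.00
  10% × €3,088.00 = €308.80
Retirement Security Contribution: 1.7% × €6,800.00 = €115.60
Disability Insurance: 5% × €6,800.00 = €340.00
Total: €308.80 + €115.60 + €340.00 = €764.40

€764.40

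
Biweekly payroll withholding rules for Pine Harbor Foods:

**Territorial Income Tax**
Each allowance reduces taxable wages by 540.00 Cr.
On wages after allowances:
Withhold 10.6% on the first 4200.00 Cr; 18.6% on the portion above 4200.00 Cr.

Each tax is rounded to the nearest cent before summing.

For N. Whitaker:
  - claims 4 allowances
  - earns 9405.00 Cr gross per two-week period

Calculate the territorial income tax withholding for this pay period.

1011.57 Cr

Territorial Income Tax: taxable = 9405.00 Cr − 4×540.00 Cr = 7245.00 Cr
  445.20 Cr + 18.6% × (7245.00 Cr − 4200.00 Cr) = 445.20 Cr + 18.6% × 3045.00 Cr = 1011.57 Cr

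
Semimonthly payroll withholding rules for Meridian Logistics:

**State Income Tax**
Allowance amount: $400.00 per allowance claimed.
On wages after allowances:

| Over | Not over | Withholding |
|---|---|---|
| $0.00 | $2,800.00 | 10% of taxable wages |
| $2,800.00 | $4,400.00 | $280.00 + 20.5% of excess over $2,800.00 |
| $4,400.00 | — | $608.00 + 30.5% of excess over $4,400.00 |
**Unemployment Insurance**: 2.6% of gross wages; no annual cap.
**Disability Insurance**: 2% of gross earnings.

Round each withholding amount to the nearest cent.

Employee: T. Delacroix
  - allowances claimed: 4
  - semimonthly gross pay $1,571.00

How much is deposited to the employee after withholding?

State Income Tax: taxable = $1,571.00 − 4×$400.00 = $-29.00
  Taxable ≤ 0 → $0.00
Unemployment Insurance: 2.6% × $1,571.00 = $40.85
Disability Insurance: 2% × $1,571.00 = $31.42
Total withheld: $0.00 + $40.85 + $31.42 = $72.27
Net pay: $1,571.00 − $72.27 = $1,498.73

$1,498.73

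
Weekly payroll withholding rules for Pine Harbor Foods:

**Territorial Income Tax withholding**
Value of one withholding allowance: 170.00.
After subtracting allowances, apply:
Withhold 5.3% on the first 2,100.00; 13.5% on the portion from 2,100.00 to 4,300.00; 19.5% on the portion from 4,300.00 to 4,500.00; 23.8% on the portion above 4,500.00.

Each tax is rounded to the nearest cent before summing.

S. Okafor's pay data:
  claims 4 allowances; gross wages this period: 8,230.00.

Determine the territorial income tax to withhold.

Territorial Income Tax: taxable = 8,230.00 − 4×170.00 = 7,550.00
  447.30 + 23.8% × (7,550.00 − 4,500.00) = 447.30 + 23.8% × 3,050.00 = 1,173.20

1,173.20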